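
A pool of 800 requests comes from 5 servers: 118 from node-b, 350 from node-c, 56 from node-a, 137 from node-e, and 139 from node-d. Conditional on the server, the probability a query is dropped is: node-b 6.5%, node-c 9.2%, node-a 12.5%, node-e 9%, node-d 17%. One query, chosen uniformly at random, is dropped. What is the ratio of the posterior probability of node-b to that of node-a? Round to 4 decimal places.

Compute prior × likelihood for every hypothesis:
  node-b: 0.1475 × 0.065 = 0.0095875
  node-c: 0.4375 × 0.092 = 0.04025
  node-a: 0.07 × 0.125 = 0.00875
  node-e: 0.17125 × 0.09 = 0.0154125
  node-d: 0.17375 × 0.17 = 0.0295375
Sum = 0.1035375.
The ratio is 0.0095875 / 0.00875 (the normalizer cancels) = 1.0957.

1.0957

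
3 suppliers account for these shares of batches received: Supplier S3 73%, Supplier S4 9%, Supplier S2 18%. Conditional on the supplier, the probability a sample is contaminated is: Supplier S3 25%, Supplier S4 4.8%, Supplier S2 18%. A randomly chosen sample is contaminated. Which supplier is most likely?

Prior × likelihood for each hypothesis:
  Supplier S3: 0.73 × 0.25 = 0.1825
  Supplier S4: 0.09 × 0.048 = 0.00432
  Supplier S2: 0.18 × 0.18 = 0.0324
Normalizing constant = 0.21922.
Largest term belongs to Supplier S3, so Supplier S3 is most probable.

Supplier S3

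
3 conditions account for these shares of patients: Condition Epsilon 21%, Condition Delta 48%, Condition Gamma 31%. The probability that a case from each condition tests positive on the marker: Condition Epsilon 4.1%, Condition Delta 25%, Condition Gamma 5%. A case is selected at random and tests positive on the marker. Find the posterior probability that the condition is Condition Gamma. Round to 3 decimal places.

0.108

By Bayes' rule, posterior ∝ prior × likelihood:
  Condition Epsilon: 0.21 × 0.041 = 0.00861
  Condition Delta: 0.48 × 0.25 = 0.12
  Condition Gamma: 0.31 × 0.05 = 0.0155
Sum = 0.14411.
P(Condition Gamma | evidence) = 0.0155 / 0.14411 ≈ 0.108.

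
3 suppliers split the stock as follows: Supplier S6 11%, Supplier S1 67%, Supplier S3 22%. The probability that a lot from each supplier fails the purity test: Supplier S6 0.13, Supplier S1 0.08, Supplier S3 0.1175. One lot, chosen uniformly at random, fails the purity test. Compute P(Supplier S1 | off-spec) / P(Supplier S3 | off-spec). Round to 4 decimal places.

2.0735

Prior × likelihood for each hypothesis:
  Supplier S6: 0.11 × 0.13 = 0.0143
  Supplier S1: 0.67 × 0.08 = 0.0536
  Supplier S3: 0.22 × 0.1175 = 0.02585
Sum = 0.09375.
The ratio is 0.0536 / 0.02585 (the normalizer cancels) = 2.0735.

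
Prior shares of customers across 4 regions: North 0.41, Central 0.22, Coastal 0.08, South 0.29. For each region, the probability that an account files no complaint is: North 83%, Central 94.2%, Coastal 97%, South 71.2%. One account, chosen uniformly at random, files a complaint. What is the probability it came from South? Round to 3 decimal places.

0.496

Taking complements, P(complaint | each) = North 0.17, Central 0.058, Coastal 0.03, South 0.288.
Prior × likelihood for each hypothesis:
  North: 0.41 × 0.17 = 0.0697
  Central: 0.22 × 0.058 = 0.01276
  Coastal: 0.08 × 0.03 = 0.0024
  South: 0.29 × 0.288 = 0.08352
Total = 0.16838.
P(South | evidence) = 0.08352 / 0.16838 ≈ 0.496.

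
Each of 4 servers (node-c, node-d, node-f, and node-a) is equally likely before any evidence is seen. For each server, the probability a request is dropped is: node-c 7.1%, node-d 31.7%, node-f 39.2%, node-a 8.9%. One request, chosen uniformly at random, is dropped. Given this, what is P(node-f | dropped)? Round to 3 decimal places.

0.451

Since the prior is uniform, the posterior is proportional to the likelihood:
  node-c: 0.071
  node-d: 0.317
  node-f: 0.392
  node-a: 0.089
Sum = 0.869.
P(node-f | evidence) = 0.392 / 0.869 ≈ 0.451.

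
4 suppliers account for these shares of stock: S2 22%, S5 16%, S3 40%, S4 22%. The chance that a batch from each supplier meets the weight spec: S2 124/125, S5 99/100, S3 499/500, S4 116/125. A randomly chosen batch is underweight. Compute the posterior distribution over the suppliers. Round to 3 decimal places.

S2 0.088, S5 0.080, S3 0.040, S4 0.792

Taking complements, P(underweight | each) = S2 0.008, S5 0.01, S3 0.002, S4 0.072.
By Bayes' rule, posterior ∝ prior × likelihood:
  S2: 0.22 × 0.008 = 0.00176
  S5: 0.16 × 0.01 = 0.0016
  S3: 0.4 × 0.002 = 0.0008
  S4: 0.22 × 0.072 = 0.01584
Sum = 0.02.
P(S2 | underweight) = 0.00176/0.02 ≈ 0.088
P(S5 | underweight) = 0.0016/0.02 ≈ 0.080
P(S3 | underweight) = 0.0008/0.02 ≈ 0.040
P(S4 | underweight) = 0.01584/0.02 ≈ 0.792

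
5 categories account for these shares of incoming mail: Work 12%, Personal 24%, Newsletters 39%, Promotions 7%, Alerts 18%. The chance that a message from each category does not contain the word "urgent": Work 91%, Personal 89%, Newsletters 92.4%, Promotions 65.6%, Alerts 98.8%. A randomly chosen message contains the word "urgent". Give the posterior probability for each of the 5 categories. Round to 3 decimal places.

Taking complements, P(urgent-flag | each) = Work 0.09, Personal 0.11, Newsletters 0.076, Promotions 0.344, Alerts 0.012.
Prior × likelihood for each hypothesis:
  Work: 0.12 × 0.09 = 0.0108
  Personal: 0.24 × 0.11 = 0.0264
  Newsletters: 0.39 × 0.076 = 0.02964
  Promotions: 0.07 × 0.344 = 0.02408
  Alerts: 0.18 × 0.012 = 0.00216
Normalizing constant = 0.09308.
P(Work | urgent-flag) = 0.0108/0.09308 ≈ 0.116
P(Personal | urgent-flag) = 0.0264/0.09308 ≈ 0.284
P(Newsletters | urgent-flag) = 0.02964/0.09308 ≈ 0.318
P(Promotions | urgent-flag) = 0.02408/0.09308 ≈ 0.259
P(Alerts | urgent-flag) = 0.00216/0.09308 ≈ 0.023

Work 0.116, Personal 0.284, Newsletters 0.318, Promotions 0.259, Alerts 0.023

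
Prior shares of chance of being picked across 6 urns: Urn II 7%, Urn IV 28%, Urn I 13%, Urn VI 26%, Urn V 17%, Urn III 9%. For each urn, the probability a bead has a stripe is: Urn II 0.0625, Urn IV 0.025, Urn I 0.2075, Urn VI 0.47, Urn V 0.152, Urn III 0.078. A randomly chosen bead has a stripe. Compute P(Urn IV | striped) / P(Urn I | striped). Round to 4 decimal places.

0.2595

Compute prior × likelihood for every hypothesis:
  Urn II: 0.07 × 0.0625 = 0.004375
  Urn IV: 0.28 × 0.025 = 0.007
  Urn I: 0.13 × 0.2075 = 0.026975
  Urn VI: 0.26 × 0.47 = 0.1222
  Urn V: 0.17 × 0.152 = 0.02584
  Urn III: 0.09 × 0.078 = 0.00702
Total = 0.19341.
The ratio is 0.007 / 0.026975 (the normalizer cancels) = 0.2595.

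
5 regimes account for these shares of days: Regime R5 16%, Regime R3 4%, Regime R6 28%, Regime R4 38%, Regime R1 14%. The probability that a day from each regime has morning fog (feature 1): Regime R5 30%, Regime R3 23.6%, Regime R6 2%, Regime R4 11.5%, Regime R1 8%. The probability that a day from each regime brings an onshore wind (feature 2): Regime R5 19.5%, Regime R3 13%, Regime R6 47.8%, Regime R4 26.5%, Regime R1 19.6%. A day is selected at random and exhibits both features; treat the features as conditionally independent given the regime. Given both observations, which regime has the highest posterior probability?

Compute prior × likelihood for every hypothesis:
  Regime R5: 0.16 × 0.3 × 0.195 = 0.00936
  Regime R3: 0.04 × 0.236 × 0.13 = 0.0012272
  Regime R6: 0.28 × 0.02 × 0.478 = 0.0026768
  Regime R4: 0.38 × 0.115 × 0.265 = 0.0115805
  Regime R1: 0.14 × 0.08 × 0.196 = 0.0021952
Total = 0.0270397.
Largest term belongs to Regime R4, so Regime R4 is most probable.

Regime R4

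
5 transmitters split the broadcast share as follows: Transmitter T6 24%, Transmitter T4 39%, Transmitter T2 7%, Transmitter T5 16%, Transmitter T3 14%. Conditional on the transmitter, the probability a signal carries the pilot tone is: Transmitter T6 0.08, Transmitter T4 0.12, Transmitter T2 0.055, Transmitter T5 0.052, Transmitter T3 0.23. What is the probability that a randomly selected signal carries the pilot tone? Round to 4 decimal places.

0.1104

Unnormalized posteriors (prior × likelihood):
  Transmitter T6: 0.24 × 0.08 = 0.0192
  Transmitter T4: 0.39 × 0.12 = 0.0468
  Transmitter T2: 0.07 × 0.055 = 0.00385
  Transmitter T5: 0.16 × 0.052 = 0.00832
  Transmitter T3: 0.14 × 0.23 = 0.0322
P(pilot) = 0.0192 + 0.0468 + 0.00385 + 0.00832 + 0.0322 = 0.11037 → 0.1104.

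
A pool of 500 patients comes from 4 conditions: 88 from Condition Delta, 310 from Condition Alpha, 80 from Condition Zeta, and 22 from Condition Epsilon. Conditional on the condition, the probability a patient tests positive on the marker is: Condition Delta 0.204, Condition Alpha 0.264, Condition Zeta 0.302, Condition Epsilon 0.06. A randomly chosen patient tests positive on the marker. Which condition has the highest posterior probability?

Condition Alpha

Unnormalized posteriors (prior × likelihood):
  Condition Delta: 0.176 × 0.204 = 0.035904
  Condition Alpha: 0.62 × 0.264 = 0.16368
  Condition Zeta: 0.16 × 0.302 = 0.04832
  Condition Epsilon: 0.044 × 0.06 = 0.00264
Total = 0.250544.
Largest term belongs to Condition Alpha, so Condition Alpha is most probable.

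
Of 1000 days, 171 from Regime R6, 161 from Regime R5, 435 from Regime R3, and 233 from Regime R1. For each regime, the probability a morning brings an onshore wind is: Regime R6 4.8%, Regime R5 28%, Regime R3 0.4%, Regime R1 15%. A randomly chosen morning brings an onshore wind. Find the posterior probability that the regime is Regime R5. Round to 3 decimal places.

Compute prior × likelihood for every hypothesis:
  Regime R6: 0.171 × 0.048 = 0.008208
  Regime R5: 0.161 × 0.28 = 0.04508
  Regime R3: 0.435 × 0.004 = 0.00174
  Regime R1: 0.233 × 0.15 = 0.03495
Sum = 0.089978.
P(Regime R5 | evidence) = 0.04508 / 0.089978 ≈ 0.501.

0.501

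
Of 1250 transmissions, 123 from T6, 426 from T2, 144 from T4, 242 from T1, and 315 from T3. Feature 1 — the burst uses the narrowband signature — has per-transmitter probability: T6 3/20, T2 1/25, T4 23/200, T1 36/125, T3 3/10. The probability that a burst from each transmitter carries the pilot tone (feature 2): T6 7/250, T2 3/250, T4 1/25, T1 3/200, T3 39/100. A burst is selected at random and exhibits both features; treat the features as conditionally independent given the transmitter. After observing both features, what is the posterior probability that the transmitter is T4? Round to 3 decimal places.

0.017

By Bayes' rule, posterior ∝ prior × likelihood:
  T6: 0.0984 × 0.15 × 0.028 = 0.00041328
  T2: 0.3408 × 0.04 × 0.012 = 0.000163584
  T4: 0.1152 × 0.115 × 0.04 = 0.00052992
  T1: 0.1936 × 0.288 × 0.015 = 0.000836352
  T3: 0.252 × 0.3 × 0.39 = 0.029484
Normalizing constant = 0.031427136.
P(T4 | evidence) = 0.00052992 / 0.031427136 ≈ 0.017.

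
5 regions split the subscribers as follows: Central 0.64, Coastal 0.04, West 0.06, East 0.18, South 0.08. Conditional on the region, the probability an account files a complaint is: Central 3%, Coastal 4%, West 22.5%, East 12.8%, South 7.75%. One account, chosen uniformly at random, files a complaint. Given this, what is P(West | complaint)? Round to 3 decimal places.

Compute prior × likelihood for every hypothesis:
  Central: 0.64 × 0.03 = 0.0192
  Coastal: 0.04 × 0.04 = 0.0016
  West: 0.06 × 0.225 = 0.0135
  East: 0.18 × 0.128 = 0.02304
  South: 0.08 × 0.0775 = 0.0062
Sum = 0.06354.
P(West | evidence) = 0.0135 / 0.06354 ≈ 0.212.

0.212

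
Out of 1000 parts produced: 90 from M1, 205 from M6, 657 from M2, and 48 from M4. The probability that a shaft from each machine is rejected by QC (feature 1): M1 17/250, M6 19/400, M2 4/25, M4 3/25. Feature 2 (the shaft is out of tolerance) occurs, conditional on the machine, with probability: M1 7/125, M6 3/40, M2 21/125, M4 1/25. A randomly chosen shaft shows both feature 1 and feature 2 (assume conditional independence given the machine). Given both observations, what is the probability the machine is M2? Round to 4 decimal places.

0.9313

Unnormalized posteriors (prior × likelihood):
  M1: 0.09 × 0.068 × 0.056 = 0.00034272
  M6: 0.205 × 0.0475 × 0.075 = 0.0007303125
  M2: 0.657 × 0.16 × 0.168 = 0.01766016
  M4: 0.048 × 0.12 × 0.04 = 0.0002304
Normalizing constant = 0.0189635925.
P(M2 | evidence) = 0.01766016 / 0.0189635925 ≈ 0.9313.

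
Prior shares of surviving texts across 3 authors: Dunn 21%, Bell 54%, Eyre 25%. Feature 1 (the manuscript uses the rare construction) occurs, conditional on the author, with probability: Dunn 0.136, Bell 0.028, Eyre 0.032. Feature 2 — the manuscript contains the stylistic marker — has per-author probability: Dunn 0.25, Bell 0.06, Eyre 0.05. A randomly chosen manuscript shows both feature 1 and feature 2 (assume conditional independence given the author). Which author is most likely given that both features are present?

Dunn

Prior × likelihood for each hypothesis:
  Dunn: 0.21 × 0.136 × 0.25 = 0.00714
  Bell: 0.54 × 0.028 × 0.06 = 0.0009072
  Eyre: 0.25 × 0.032 × 0.05 = 0.0004
Sum = 0.0084472.
Largest term belongs to Dunn, so Dunn is most probable.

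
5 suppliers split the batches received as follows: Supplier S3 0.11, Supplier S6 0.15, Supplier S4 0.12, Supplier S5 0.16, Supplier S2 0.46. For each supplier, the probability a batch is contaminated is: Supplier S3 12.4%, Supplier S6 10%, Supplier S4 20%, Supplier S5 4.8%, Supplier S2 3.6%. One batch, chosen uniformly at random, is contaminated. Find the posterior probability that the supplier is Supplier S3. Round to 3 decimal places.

0.177

Unnormalized posteriors (prior × likelihood):
  Supplier S3: 0.11 × 0.124 = 0.01364
  Supplier S6: 0.15 × 0.1 = 0.015
  Supplier S4: 0.12 × 0.2 = 0.024
  Supplier S5: 0.16 × 0.048 = 0.00768
  Supplier S2: 0.46 × 0.036 = 0.01656
Sum = 0.07688.
P(Supplier S3 | evidence) = 0.01364 / 0.07688 ≈ 0.177.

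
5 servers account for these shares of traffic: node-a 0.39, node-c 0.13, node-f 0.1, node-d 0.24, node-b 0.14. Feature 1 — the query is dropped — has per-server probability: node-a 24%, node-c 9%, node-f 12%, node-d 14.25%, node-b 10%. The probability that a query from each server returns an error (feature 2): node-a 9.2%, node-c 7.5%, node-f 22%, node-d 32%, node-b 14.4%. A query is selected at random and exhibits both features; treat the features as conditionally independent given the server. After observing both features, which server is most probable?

Compute prior × likelihood for every hypothesis:
  node-a: 0.39 × 0.24 × 0.092 = 0.0086112
  node-c: 0.13 × 0.09 × 0.075 = 0.0008775
  node-f: 0.1 × 0.12 × 0.22 = 0.00264
  node-d: 0.24 × 0.1425 × 0.32 = 0.010944
  node-b: 0.14 × 0.1 × 0.144 = 0.002016
Sum = 0.0250887.
Largest term belongs to node-d, so node-d is most probable.

node-d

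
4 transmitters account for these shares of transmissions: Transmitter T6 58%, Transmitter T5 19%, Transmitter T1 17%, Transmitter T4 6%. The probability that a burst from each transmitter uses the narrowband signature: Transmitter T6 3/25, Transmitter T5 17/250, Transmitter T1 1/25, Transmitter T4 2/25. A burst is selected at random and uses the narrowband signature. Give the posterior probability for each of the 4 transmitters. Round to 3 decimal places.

Transmitter T6 0.739, Transmitter T5 0.137, Transmitter T1 0.072, Transmitter T4 0.051

Prior × likelihood for each hypothesis:
  Transmitter T6: 0.58 × 0.12 = 0.0696
  Transmitter T5: 0.19 × 0.068 = 0.01292
  Transmitter T1: 0.17 × 0.04 = 0.0068
  Transmitter T4: 0.06 × 0.08 = 0.0048
Total = 0.09412.
P(Transmitter T6 | narrowband) = 0.0696/0.09412 ≈ 0.739
P(Transmitter T5 | narrowband) = 0.01292/0.09412 ≈ 0.137
P(Transmitter T1 | narrowband) = 0.0068/0.09412 ≈ 0.072
P(Transmitter T4 | narrowband) = 0.0048/0.09412 ≈ 0.051
(Check: 0.739+0.137+0.072+0.051 = 0.999.)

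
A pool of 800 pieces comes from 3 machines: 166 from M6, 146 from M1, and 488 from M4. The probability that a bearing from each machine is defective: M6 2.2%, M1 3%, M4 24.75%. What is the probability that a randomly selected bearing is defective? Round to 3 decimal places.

0.161

Unnormalized posteriors (prior × likelihood):
  M6: 0.2075 × 0.022 = 0.004565
  M1: 0.1825 × 0.03 = 0.005475
  M4: 0.61 × 0.2475 = 0.150975
P(defective) = 0.004565 + 0.005475 + 0.150975 = 0.161015 → 0.161.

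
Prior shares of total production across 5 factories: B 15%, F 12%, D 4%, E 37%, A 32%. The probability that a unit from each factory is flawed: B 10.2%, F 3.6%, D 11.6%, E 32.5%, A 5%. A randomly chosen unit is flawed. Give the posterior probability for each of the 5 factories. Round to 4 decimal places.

Prior × likelihood for each hypothesis:
  B: 0.15 × 0.102 = 0.0153
  F: 0.12 × 0.036 = 0.00432
  D: 0.04 × 0.116 = 0.00464
  E: 0.37 × 0.325 = 0.12025
  A: 0.32 × 0.05 = 0.016
Total = 0.16051.
P(B | flawed) = 0.0153/0.16051 ≈ 0.0953
P(F | flawed) = 0.00432/0.16051 ≈ 0.0269
P(D | flawed) = 0.00464/0.16051 ≈ 0.0289
P(E | flawed) = 0.12025/0.16051 ≈ 0.7492
P(A | flawed) = 0.016/0.16051 ≈ 0.0997

B 0.0953, F 0.0269, D 0.0289, E 0.7492, A 0.0997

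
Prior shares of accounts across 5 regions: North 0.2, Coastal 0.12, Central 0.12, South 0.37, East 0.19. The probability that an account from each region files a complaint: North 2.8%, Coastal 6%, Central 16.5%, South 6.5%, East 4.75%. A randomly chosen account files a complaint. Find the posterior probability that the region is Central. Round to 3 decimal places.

0.301

Unnormalized posteriors (prior × likelihood):
  North: 0.2 × 0.028 = 0.0056
  Coastal: 0.12 × 0.06 = 0.0072
  Central: 0.12 × 0.165 = 0.0198
  South: 0.37 × 0.065 = 0.02405
  East: 0.19 × 0.0475 = 0.009025
Total = 0.065675.
P(Central | evidence) = 0.0198 / 0.065675 ≈ 0.301.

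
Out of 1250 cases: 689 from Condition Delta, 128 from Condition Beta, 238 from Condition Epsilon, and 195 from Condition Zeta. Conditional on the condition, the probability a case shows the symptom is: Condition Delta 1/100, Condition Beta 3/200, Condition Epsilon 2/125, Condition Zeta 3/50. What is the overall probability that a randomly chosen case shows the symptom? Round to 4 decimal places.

0.0195

Unnormalized posteriors (prior × likelihood):
  Condition Delta: 0.5512 × 0.01 = 0.005512
  Condition Beta: 0.1024 × 0.015 = 0.001536
  Condition Epsilon: 0.1904 × 0.016 = 0.0030464
  Condition Zeta: 0.156 × 0.06 = 0.00936
P(symptomatic) = 0.005512 + 0.001536 + 0.0030464 + 0.00936 = 0.0194544 → 0.0195.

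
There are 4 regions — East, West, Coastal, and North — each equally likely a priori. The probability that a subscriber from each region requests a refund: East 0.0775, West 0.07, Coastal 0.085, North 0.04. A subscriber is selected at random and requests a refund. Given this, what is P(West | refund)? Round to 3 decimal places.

With a uniform prior (1/4 each), posterior ∝ likelihood:
  East: 0.0775
  West: 0.07
  Coastal: 0.085
  North: 0.04
Total = 0.2725.
P(West | evidence) = 0.07 / 0.2725 ≈ 0.257.

0.257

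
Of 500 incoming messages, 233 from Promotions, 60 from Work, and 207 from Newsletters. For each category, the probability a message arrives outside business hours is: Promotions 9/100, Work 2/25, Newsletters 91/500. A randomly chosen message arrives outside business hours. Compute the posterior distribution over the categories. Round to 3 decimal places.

Prior × likelihood for each hypothesis:
  Promotions: 0.466 × 0.09 = 0.04194
  Work: 0.12 × 0.08 = 0.0096
  Newsletters: 0.414 × 0.182 = 0.075348
Normalizing constant = 0.126888.
P(Promotions | off-hours) = 0.04194/0.126888 ≈ 0.331
P(Work | off-hours) = 0.0096/0.126888 ≈ 0.076
P(Newsletters | off-hours) = 0.075348/0.126888 ≈ 0.594

Promotions 0.331, Work 0.076, Newsletters 0.594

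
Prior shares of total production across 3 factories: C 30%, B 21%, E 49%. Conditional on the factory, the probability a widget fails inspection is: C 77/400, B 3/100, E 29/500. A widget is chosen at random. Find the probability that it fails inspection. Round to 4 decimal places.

Unnormalized posteriors (prior × likelihood):
  C: 0.3 × 0.1925 = 0.05775
  B: 0.21 × 0.03 = 0.0063
  E: 0.49 × 0.058 = 0.02842
P(nonconforming) = 0.05775 + 0.0063 + 0.02842 = 0.09247 → 0.0925.

0.0925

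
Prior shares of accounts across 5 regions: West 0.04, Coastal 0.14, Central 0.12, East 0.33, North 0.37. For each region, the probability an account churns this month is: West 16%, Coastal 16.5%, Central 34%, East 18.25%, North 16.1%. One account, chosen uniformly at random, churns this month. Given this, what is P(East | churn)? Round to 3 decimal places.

0.317

Unnormalized posteriors (prior × likelihood):
  West: 0.04 × 0.16 = 0.0064
  Coastal: 0.14 × 0.165 = 0.0231
  Central: 0.12 × 0.34 = 0.0408
  East: 0.33 × 0.1825 = 0.060225
  North: 0.37 × 0.161 = 0.05957
Normalizing constant = 0.190095.
P(East | evidence) = 0.060225 / 0.190095 ≈ 0.317.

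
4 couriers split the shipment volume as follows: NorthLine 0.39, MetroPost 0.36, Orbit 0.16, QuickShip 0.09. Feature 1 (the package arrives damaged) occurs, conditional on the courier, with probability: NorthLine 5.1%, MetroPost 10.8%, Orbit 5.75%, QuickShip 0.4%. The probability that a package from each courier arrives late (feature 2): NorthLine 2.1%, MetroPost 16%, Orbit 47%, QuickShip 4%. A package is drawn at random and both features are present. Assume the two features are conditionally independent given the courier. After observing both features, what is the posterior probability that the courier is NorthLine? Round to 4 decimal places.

Unnormalized posteriors (prior × likelihood):
  NorthLine: 0.39 × 0.051 × 0.021 = 0.00041769
  MetroPost: 0.36 × 0.108 × 0.16 = 0.0062208
  Orbit: 0.16 × 0.0575 × 0.47 = 0.004324
  QuickShip: 0.09 × 0.004 × 0.04 = 0.0000144
Normalizing constant = 0.01097689.
P(NorthLine | evidence) = 0.00041769 / 0.01097689 ≈ 0.0381.

0.0381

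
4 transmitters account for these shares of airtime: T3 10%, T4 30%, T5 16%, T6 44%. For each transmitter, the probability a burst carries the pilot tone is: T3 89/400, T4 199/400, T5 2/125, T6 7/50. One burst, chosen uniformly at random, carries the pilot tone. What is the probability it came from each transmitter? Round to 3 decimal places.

T3 0.094, T4 0.633, T5 0.011, T6 0.261

Compute prior × likelihood for every hypothesis:
  T3: 0.1 × 0.2225 = 0.02225
  T4: 0.3 × 0.4975 = 0.14925
  T5: 0.16 × 0.016 = 0.00256
  T6: 0.44 × 0.14 = 0.0616
Total = 0.23566.
P(T3 | pilot) = 0.02225/0.23566 ≈ 0.094
P(T4 | pilot) = 0.14925/0.23566 ≈ 0.633
P(T5 | pilot) = 0.00256/0.23566 ≈ 0.011
P(T6 | pilot) = 0.0616/0.23566 ≈ 0.261
(Check: 0.094+0.633+0.011+0.261 = 0.999.)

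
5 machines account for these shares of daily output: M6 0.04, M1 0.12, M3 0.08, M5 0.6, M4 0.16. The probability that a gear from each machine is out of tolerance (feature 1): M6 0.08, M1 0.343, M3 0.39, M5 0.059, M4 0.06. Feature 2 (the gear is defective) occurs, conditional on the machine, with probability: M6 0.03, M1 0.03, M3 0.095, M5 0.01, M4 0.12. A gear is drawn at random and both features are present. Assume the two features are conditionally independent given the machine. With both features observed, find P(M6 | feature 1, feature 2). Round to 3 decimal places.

0.017

By Bayes' rule, posterior ∝ prior × likelihood:
  M6: 0.04 × 0.08 × 0.03 = 0.000096
  M1: 0.12 × 0.343 × 0.03 = 0.0012348
  M3: 0.08 × 0.39 × 0.095 = 0.002964
  M5: 0.6 × 0.059 × 0.01 = 0.000354
  M4: 0.16 × 0.06 × 0.12 = 0.001152
Normalizing constant = 0.0058008.
P(M6 | evidence) = 0.000096 / 0.0058008 ≈ 0.017.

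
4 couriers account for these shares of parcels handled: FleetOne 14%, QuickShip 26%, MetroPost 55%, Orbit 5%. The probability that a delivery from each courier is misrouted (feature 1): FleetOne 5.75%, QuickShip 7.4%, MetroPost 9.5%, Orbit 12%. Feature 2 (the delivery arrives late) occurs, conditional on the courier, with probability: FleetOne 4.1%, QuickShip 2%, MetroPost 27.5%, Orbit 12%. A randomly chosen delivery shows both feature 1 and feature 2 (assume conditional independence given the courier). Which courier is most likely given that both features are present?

MetroPost

Compute prior × likelihood for every hypothesis:
  FleetOne: 0.14 × 0.0575 × 0.041 = 0.00033005
  QuickShip: 0.26 × 0.074 × 0.02 = 0.0003848
  MetroPost: 0.55 × 0.095 × 0.275 = 0.01436875
  Orbit: 0.05 × 0.12 × 0.12 = 0.00072
Total = 0.0158036.
Largest term belongs to MetroPost, so MetroPost is most probable.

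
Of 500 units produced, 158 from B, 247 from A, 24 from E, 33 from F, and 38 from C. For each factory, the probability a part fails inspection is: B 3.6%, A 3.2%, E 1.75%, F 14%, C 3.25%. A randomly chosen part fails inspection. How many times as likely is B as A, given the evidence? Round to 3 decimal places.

Compute prior × likelihood for every hypothesis:
  B: 0.316 × 0.036 = 0.011376
  A: 0.494 × 0.032 = 0.015808
  E: 0.048 × 0.0175 = 0.00084
  F: 0.066 × 0.14 = 0.00924
  C: 0.076 × 0.0325 = 0.00247
Normalizing constant = 0.039734.
The ratio is 0.011376 / 0.015808 (the normalizer cancels) = 0.720.

0.720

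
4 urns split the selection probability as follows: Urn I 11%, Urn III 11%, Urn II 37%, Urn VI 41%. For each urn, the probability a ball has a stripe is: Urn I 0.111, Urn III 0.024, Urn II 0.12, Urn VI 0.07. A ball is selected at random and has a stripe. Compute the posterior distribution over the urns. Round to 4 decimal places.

Urn I 0.1388, Urn III 0.0300, Urn II 0.5048, Urn VI 0.3263

Compute prior × likelihood for every hypothesis:
  Urn I: 0.11 × 0.111 = 0.01221
  Urn III: 0.11 × 0.024 = 0.00264
  Urn II: 0.37 × 0.12 = 0.0444
  Urn VI: 0.41 × 0.07 = 0.0287
Normalizing constant = 0.08795.
P(Urn I | striped) = 0.01221/0.08795 ≈ 0.1388
P(Urn III | striped) = 0.00264/0.08795 ≈ 0.0300
P(Urn II | striped) = 0.0444/0.08795 ≈ 0.5048
P(Urn VI | striped) = 0.0287/0.08795 ≈ 0.3263
(Check: 0.1388+0.0300+0.5048+0.3263 = 0.9999.)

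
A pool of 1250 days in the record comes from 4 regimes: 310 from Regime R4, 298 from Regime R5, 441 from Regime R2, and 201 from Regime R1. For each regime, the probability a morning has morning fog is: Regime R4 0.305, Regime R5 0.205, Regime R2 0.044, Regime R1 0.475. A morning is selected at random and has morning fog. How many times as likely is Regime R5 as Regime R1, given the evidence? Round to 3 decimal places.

Compute prior × likelihood for every hypothesis:
  Regime R4: 0.248 × 0.305 = 0.07564
  Regime R5: 0.2384 × 0.205 = 0.048872
  Regime R2: 0.3528 × 0.044 = 0.0155232
  Regime R1: 0.1608 × 0.475 = 0.07638
Normalizing constant = 0.2164152.
The ratio is 0.048872 / 0.07638 (the normalizer cancels) = 0.640.

0.640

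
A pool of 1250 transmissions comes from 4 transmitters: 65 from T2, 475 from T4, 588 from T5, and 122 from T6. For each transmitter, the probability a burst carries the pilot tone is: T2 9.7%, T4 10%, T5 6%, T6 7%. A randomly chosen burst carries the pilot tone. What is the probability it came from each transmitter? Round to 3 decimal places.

Prior × likelihood for each hypothesis:
  T2: 0.052 × 0.097 = 0.005044
  T4: 0.38 × 0.1 = 0.038
  T5: 0.4704 × 0.06 = 0.028224
  T6: 0.0976 × 0.07 = 0.006832
Total = 0.0781.
P(T2 | pilot) = 0.005044/0.0781 ≈ 0.065
P(T4 | pilot) = 0.038/0.0781 ≈ 0.487
P(T5 | pilot) = 0.028224/0.0781 ≈ 0.361
P(T6 | pilot) = 0.006832/0.0781 ≈ 0.087
(Check: 0.065+0.487+0.361+0.087 = 1.000.)

T2 0.065, T4 0.487, T5 0.361, T6 0.087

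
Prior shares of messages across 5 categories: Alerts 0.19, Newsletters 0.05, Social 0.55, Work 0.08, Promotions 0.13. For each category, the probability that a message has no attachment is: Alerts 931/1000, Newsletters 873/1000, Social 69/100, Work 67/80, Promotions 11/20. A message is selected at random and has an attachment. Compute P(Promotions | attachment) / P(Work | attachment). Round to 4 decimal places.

Taking complements, P(attachment | each) = Alerts 0.069, Newsletters 0.127, Social 0.31, Work 0.1625, Promotions 0.45.
Prior × likelihood for each hypothesis:
  Alerts: 0.19 × 0.069 = 0.01311
  Newsletters: 0.05 × 0.127 = 0.00635
  Social: 0.55 × 0.31 = 0.1705
  Work: 0.08 × 0.1625 = 0.013
  Promotions: 0.13 × 0.45 = 0.0585
Sum = 0.26146.
The ratio is 0.0585 / 0.013 (the normalizer cancels) = 4.5000.

4.5000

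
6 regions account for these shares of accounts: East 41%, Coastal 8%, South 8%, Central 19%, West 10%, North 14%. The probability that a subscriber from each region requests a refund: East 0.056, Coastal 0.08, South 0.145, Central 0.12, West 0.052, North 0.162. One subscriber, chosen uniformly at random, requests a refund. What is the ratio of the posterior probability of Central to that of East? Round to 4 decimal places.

0.9930

Compute prior × likelihood for every hypothesis:
  East: 0.41 × 0.056 = 0.02296
  Coastal: 0.08 × 0.08 = 0.0064
  South: 0.08 × 0.145 = 0.0116
  Central: 0.19 × 0.12 = 0.0228
  West: 0.1 × 0.052 = 0.0052
  North: 0.14 × 0.162 = 0.02268
Normalizing constant = 0.09164.
The ratio is 0.0228 / 0.02296 (the normalizer cancels) = 0.9930.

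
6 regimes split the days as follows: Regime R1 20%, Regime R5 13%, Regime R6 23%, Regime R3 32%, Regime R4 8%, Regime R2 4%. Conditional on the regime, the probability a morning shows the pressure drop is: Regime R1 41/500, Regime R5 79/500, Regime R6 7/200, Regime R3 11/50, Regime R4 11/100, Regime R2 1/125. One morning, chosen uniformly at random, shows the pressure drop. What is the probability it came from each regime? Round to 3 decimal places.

Regime R1 0.132, Regime R5 0.165, Regime R6 0.065, Regime R3 0.565, Regime R4 0.071, Regime R2 0.003

Prior × likelihood for each hypothesis:
  Regime R1: 0.2 × 0.082 = 0.0164
  Regime R5: 0.13 × 0.158 = 0.02054
  Regime R6: 0.23 × 0.035 = 0.00805
  Regime R3: 0.32 × 0.22 = 0.0704
  Regime R4: 0.08 × 0.11 = 0.0088
  Regime R2: 0.04 × 0.008 = 0.00032
Sum = 0.12451.
P(Regime R1 | drop) = 0.0164/0.12451 ≈ 0.132
P(Regime R5 | drop) = 0.02054/0.12451 ≈ 0.165
P(Regime R6 | drop) = 0.00805/0.12451 ≈ 0.065
P(Regime R3 | drop) = 0.0704/0.12451 ≈ 0.565
P(Regime R4 | drop) = 0.0088/0.12451 ≈ 0.071
P(Regime R2 | drop) = 0.00032/0.12451 ≈ 0.003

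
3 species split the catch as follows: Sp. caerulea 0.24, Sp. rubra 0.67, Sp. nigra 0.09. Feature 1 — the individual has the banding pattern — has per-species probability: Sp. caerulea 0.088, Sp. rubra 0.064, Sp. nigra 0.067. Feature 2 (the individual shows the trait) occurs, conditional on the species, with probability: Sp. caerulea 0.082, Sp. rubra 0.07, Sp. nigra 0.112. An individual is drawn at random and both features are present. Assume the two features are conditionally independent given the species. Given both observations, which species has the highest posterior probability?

Sp. rubra

Compute prior × likelihood for every hypothesis:
  Sp. caerulea: 0.24 × 0.088 × 0.082 = 0.00173184
  Sp. rubra: 0.67 × 0.064 × 0.07 = 0.0030016
  Sp. nigra: 0.09 × 0.067 × 0.112 = 0.00067536
Normalizing constant = 0.0054088.
Largest term belongs to Sp. rubra, so Sp. rubra is most probable.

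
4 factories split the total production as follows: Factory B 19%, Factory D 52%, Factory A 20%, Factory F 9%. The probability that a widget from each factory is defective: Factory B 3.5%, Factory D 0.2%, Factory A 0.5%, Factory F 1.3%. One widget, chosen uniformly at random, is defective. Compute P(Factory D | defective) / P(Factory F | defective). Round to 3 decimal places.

0.889

Compute prior × likelihood for every hypothesis:
  Factory B: 0.19 × 0.035 = 0.00665
  Factory D: 0.52 × 0.002 = 0.00104
  Factory A: 0.2 × 0.005 = 0.001
  Factory F: 0.09 × 0.013 = 0.00117
Sum = 0.00986.
The ratio is 0.00104 / 0.00117 (the normalizer cancels) = 0.889.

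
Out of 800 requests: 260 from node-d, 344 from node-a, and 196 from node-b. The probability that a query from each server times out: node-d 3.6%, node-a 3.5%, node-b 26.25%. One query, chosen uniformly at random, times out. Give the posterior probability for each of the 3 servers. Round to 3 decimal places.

node-d 0.128, node-a 0.165, node-b 0.706

Prior × likelihood for each hypothesis:
  node-d: 0.325 × 0.036 = 0.0117
  node-a: 0.43 × 0.035 = 0.01505
  node-b: 0.245 × 0.2625 = 0.0643125
Normalizing constant = 0.0910625.
P(node-d | timeout) = 0.0117/0.0910625 ≈ 0.128
P(node-a | timeout) = 0.01505/0.0910625 ≈ 0.165
P(node-b | timeout) = 0.0643125/0.0910625 ≈ 0.706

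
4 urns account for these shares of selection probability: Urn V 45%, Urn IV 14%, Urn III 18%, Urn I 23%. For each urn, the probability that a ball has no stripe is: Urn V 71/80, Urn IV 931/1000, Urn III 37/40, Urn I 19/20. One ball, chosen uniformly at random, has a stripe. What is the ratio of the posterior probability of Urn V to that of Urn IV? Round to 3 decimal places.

5.241

Taking complements, P(striped | each) = Urn V 0.1125, Urn IV 0.069, Urn III 0.075, Urn I 0.05.
By Bayes' rule, posterior ∝ prior × likelihood:
  Urn V: 0.45 × 0.1125 = 0.050625
  Urn IV: 0.14 × 0.069 = 0.00966
  Urn III: 0.18 × 0.075 = 0.0135
  Urn I: 0.23 × 0.05 = 0.0115
Normalizing constant = 0.085285.
The ratio is 0.050625 / 0.00966 (the normalizer cancels) = 5.241.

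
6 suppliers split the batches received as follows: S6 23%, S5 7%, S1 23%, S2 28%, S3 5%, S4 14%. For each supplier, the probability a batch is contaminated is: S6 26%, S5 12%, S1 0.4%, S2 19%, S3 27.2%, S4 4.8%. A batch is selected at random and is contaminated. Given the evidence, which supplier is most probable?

Prior × likelihood for each hypothesis:
  S6: 0.23 × 0.26 = 0.0598
  S5: 0.07 × 0.12 = 0.0084
  S1: 0.23 × 0.004 = 0.00092
  S2: 0.28 × 0.19 = 0.0532
  S3: 0.05 × 0.272 = 0.0136
  S4: 0.14 × 0.048 = 0.00672
Sum = 0.14264.
Largest term belongs to S6, so S6 is most probable.

S6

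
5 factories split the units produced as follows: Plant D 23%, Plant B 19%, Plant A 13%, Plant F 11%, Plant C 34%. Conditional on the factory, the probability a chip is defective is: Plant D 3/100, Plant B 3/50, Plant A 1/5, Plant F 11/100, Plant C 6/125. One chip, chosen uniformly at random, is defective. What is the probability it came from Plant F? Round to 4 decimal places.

Unnormalized posteriors (prior × likelihood):
  Plant D: 0.23 × 0.03 = 0.0069
  Plant B: 0.19 × 0.06 = 0.0114
  Plant A: 0.13 × 0.2 = 0.026
  Plant F: 0.11 × 0.11 = 0.0121
  Plant C: 0.34 × 0.048 = 0.01632
Total = 0.07272.
P(Plant F | evidence) = 0.0121 / 0.07272 ≈ 0.1664.

0.1664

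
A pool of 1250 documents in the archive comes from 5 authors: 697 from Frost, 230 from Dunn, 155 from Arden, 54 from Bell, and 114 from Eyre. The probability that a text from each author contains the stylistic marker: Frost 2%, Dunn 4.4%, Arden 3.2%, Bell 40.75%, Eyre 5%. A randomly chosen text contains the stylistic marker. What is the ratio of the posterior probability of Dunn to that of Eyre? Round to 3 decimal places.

Prior × likelihood for each hypothesis:
  Frost: 0.5576 × 0.02 = 0.011152
  Dunn: 0.184 × 0.044 = 0.008096
  Arden: 0.124 × 0.032 = 0.003968
  Bell: 0.0432 × 0.4075 = 0.017604
  Eyre: 0.0912 × 0.05 = 0.00456
Total = 0.04538.
The ratio is 0.008096 / 0.00456 (the normalizer cancels) = 1.775.

1.775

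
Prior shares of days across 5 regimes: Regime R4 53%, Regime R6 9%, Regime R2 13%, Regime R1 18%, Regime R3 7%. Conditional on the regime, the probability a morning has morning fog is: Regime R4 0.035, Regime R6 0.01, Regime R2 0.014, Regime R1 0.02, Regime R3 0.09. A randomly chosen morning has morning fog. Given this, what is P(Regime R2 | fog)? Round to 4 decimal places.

0.0584

Unnormalized posteriors (prior × likelihood):
  Regime R4: 0.53 × 0.035 = 0.01855
  Regime R6: 0.09 × 0.01 = 0.0009
  Regime R2: 0.13 × 0.014 = 0.00182
  Regime R1: 0.18 × 0.02 = 0.0036
  Regime R3: 0.07 × 0.09 = 0.0063
Total = 0.03117.
P(Regime R2 | evidence) = 0.00182 / 0.03117 ≈ 0.0584.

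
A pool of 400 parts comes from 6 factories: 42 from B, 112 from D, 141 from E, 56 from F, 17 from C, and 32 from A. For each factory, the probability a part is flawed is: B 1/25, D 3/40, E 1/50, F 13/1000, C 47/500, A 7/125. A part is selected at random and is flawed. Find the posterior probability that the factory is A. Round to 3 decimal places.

Unnormalized posteriors (prior × likelihood):
  B: 0.105 × 0.04 = 0.0042
  D: 0.28 × 0.075 = 0.021
  E: 0.3525 × 0.02 = 0.00705
  F: 0.14 × 0.013 = 0.00182
  C: 0.0425 × 0.094 = 0.003995
  A: 0.08 × 0.056 = 0.00448
Normalizing constant = 0.042545.
P(A | evidence) = 0.00448 / 0.042545 ≈ 0.105.

0.105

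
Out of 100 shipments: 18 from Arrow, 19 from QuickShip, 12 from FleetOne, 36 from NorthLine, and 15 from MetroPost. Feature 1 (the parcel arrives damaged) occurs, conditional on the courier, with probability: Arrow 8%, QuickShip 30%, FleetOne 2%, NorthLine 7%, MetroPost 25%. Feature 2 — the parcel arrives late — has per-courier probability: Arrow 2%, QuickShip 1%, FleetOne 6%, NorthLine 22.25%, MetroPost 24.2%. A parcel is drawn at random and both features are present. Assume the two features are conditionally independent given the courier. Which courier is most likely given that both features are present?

MetroPost

By Bayes' rule, posterior ∝ prior × likelihood:
  Arrow: 0.18 × 0.08 × 0.02 = 0.000288
  QuickShip: 0.19 × 0.3 × 0.01 = 0.00057
  FleetOne: 0.12 × 0.02 × 0.06 = 0.000144
  NorthLine: 0.36 × 0.07 × 0.2225 = 0.005607
  MetroPost: 0.15 × 0.25 × 0.242 = 0.009075
Sum = 0.015684.
Largest term belongs to MetroPost, so MetroPost is most probable.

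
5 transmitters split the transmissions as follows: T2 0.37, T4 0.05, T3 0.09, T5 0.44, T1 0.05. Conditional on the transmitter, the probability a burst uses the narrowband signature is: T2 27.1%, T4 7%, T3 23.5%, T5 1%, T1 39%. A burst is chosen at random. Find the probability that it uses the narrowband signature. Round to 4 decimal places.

By Bayes' rule, posterior ∝ prior × likelihood:
  T2: 0.37 × 0.271 = 0.10027
  T4: 0.05 × 0.07 = 0.0035
  T3: 0.09 × 0.235 = 0.02115
  T5: 0.44 × 0.01 = 0.0044
  T1: 0.05 × 0.39 = 0.0195
P(narrowband) = 0.10027 + 0.0035 + 0.02115 + 0.0044 + 0.0195 = 0.14882 → 0.1488.

0.1488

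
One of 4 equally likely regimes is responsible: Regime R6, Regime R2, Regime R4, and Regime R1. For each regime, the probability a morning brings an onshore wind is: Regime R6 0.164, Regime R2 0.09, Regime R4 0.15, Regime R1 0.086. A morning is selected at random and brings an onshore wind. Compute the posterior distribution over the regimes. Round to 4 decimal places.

With a uniform prior (1/4 each), posterior ∝ likelihood:
  Regime R6: 0.164
  Regime R2: 0.09
  Regime R4: 0.15
  Regime R1: 0.086
Normalizing constant = 0.49.
P(Regime R6 | onshore) = 0.164/0.49 ≈ 0.3347
P(Regime R2 | onshore) = 0.09/0.49 ≈ 0.1837
P(Regime R4 | onshore) = 0.15/0.49 ≈ 0.3061
P(Regime R1 | onshore) = 0.086/0.49 ≈ 0.1755

Regime R6 0.3347, Regime R2 0.1837, Regime R4 0.3061, Regime R1 0.1755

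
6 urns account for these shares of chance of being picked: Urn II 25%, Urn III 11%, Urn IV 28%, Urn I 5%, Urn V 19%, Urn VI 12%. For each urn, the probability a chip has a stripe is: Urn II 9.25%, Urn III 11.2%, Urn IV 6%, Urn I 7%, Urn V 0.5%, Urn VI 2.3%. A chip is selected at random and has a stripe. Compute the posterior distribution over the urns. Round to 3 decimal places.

Urn II 0.389, Urn III 0.207, Urn IV 0.283, Urn I 0.059, Urn V 0.016, Urn VI 0.046

Prior × likelihood for each hypothesis:
  Urn II: 0.25 × 0.0925 = 0.023125
  Urn III: 0.11 × 0.112 = 0.01232
  Urn IV: 0.28 × 0.06 = 0.0168
  Urn I: 0.05 × 0.07 = 0.0035
  Urn V: 0.19 × 0.005 = 0.00095
  Urn VI: 0.12 × 0.023 = 0.00276
Sum = 0.059455.
P(Urn II | striped) = 0.023125/0.059455 ≈ 0.389
P(Urn III | striped) = 0.01232/0.059455 ≈ 0.207
P(Urn IV | striped) = 0.0168/0.059455 ≈ 0.283
P(Urn I | striped) = 0.0035/0.059455 ≈ 0.059
P(Urn V | striped) = 0.00095/0.059455 ≈ 0.016
P(Urn VI | striped) = 0.00276/0.059455 ≈ 0.046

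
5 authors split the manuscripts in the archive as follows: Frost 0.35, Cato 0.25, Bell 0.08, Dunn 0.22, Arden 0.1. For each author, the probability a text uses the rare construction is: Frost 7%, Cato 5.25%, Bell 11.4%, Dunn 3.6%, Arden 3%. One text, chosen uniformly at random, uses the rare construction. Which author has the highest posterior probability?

Frost

By Bayes' rule, posterior ∝ prior × likelihood:
  Frost: 0.35 × 0.07 = 0.0245
  Cato: 0.25 × 0.0525 = 0.013125
  Bell: 0.08 × 0.114 = 0.00912
  Dunn: 0.22 × 0.036 = 0.00792
  Arden: 0.1 × 0.03 = 0.003
Normalizing constant = 0.057665.
Largest term belongs to Frost, so Frost is most probable.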